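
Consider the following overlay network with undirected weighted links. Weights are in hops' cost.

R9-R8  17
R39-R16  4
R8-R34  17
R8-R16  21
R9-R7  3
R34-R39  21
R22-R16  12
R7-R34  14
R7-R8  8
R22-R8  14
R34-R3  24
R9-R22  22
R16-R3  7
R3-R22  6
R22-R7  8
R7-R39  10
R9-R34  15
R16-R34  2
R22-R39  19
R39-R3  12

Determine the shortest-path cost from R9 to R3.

17 hops' cost

Candidate routes:
R9 → R7 → R39 → R16 → R3: 3+10+4+7 = 24
R9 → R7 → R39 → R3: 3+10+12 = 25
R9 → R34 → R16 → R3: 15+2+7 = 24
R9 → R7 → R22 → R3: 3+8+6 = 17
Cheapest is R9 → R7 → R22 → R3 at 17 hops' cost.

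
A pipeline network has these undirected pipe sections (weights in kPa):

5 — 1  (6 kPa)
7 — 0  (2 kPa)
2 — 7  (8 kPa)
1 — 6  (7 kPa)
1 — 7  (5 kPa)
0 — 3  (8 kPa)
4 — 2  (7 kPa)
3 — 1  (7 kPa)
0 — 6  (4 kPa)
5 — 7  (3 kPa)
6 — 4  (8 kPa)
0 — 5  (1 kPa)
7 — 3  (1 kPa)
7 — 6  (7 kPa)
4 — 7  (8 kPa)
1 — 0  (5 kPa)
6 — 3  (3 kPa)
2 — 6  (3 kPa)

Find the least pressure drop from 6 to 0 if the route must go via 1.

Shortest 6→1: 6 → 1 = 7
Best 1 to 0: 1 → 0 costing 5
Total via 1: 7 + 5 = 12 kPa.

12 kPa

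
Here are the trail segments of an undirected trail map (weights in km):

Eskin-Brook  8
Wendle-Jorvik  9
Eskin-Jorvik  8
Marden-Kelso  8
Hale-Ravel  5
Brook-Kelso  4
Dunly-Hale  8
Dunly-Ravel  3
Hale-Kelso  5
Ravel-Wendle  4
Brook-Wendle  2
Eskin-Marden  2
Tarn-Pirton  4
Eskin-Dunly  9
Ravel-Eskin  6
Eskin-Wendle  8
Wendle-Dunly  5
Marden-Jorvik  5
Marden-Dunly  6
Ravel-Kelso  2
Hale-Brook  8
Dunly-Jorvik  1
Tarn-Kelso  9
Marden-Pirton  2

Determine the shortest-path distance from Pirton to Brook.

Running Dijkstra from Pirton:
Pirton: 0
Marden: 2  (via Pirton)
Tarn: 4  (via Pirton)
Eskin: 4  (via Marden)
Jorvik: 7  (via Marden)
Dunly: 8  (via Marden)
Ravel: 10  (via Eskin)
Kelso: 10  (via Marden)
Wendle: 12  (via Eskin)
Brook: 12  (via Eskin)
Shortest route: Pirton → Marden → Eskin → Brook = 12 km.

12 km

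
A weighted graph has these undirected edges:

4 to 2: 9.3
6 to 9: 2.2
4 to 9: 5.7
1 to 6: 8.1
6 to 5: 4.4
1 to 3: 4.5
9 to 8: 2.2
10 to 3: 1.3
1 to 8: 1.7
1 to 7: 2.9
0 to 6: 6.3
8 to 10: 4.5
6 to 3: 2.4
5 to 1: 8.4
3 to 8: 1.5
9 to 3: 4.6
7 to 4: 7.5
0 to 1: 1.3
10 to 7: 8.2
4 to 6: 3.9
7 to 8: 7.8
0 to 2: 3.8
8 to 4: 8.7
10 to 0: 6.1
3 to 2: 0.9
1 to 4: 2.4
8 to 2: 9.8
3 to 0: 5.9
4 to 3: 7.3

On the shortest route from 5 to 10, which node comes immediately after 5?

Candidate routes:
5 - 6 - 9 - 3 - 10: 4.4+2.2+4.6+1.3 = 12.5
5 - 6 - 9 - 8 - 3 - 10: 4.4+2.2+2.2+1.5+1.3 = 11.6
5 - 6 - 3 - 10: 4.4+2.4+1.3 = 8.1
The minimum is 8.1 via 5 - 6 - 3 - 10.
So from 5 the first move is to 6.

6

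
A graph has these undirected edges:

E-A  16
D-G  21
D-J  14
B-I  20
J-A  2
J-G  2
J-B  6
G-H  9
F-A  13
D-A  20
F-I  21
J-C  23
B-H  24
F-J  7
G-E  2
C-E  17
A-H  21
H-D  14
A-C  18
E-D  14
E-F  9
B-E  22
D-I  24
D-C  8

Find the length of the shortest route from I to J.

Candidate routes:
I–B–J: 20+6 = 26
I–F–J: 21+7 = 28
I–F–E–G–J: 21+9+2+2 = 34
The minimum is 26 via I–B–J.

26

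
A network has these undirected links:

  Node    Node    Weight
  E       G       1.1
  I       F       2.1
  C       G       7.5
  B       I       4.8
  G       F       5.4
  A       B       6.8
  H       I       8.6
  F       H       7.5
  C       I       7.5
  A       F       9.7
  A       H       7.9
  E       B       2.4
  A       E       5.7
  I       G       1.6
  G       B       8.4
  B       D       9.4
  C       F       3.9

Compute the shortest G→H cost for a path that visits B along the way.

16.9

Shortest G→B: G–E–B = 3.5
Shortest B→H: B–I–H = 13.4
Total via B: 3.5 + 13.4 = 16.9.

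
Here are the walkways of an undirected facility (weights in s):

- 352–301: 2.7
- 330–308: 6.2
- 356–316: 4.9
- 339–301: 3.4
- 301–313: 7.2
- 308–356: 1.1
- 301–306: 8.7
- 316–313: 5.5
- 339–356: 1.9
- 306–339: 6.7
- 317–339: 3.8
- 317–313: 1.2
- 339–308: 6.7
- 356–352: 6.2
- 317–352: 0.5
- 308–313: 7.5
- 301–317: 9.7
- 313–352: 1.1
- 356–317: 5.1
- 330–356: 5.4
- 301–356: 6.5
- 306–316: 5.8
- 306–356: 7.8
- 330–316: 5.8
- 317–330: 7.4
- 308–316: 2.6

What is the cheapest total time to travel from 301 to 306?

Shortest distances from 301:
301: 0
352: 2.7  (via 301)
317: 3.2  (via 352)
339: 3.4  (via 301)
313: 3.8  (via 352)
356: 5.3  (via 339)
308: 6.4  (via 356)
306: 8.7  (via 301)
Shortest route: 301–306 = 8.7 s.

8.7 s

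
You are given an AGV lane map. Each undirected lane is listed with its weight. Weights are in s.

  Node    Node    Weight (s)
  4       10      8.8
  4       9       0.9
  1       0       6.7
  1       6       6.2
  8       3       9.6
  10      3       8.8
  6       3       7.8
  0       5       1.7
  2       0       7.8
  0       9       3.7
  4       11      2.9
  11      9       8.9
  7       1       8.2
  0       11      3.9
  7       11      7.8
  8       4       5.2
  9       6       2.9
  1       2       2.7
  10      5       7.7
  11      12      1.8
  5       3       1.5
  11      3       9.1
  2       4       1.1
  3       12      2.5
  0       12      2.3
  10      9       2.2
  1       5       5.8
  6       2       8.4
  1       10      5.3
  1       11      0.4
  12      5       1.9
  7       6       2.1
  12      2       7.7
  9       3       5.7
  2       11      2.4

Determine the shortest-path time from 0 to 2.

Settle nodes by increasing distance from 0:
0: 0
5: 1.7  (via 0)
12: 2.3  (via 0)
3: 3.2  (via 5)
9: 3.7  (via 0)
11: 3.9  (via 0)
1: 4.3  (via 11)
4: 4.6  (via 9)
2: 5.7  (via 4)
Shortest route: 0 → 9 → 4 → 2 = 5.7 s.

5.7 s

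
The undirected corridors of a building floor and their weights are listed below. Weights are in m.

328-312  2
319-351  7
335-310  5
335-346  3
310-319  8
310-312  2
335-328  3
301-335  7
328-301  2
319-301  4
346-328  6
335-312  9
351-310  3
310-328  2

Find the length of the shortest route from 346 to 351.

Shortest distances from 346:
346: 0
335: 3  (via 346)
328: 6  (via 346)
312: 8  (via 328)
301: 8  (via 328)
310: 8  (via 335)
351: 11  (via 310)
Shortest route: 346 → 335 → 310 → 351 = 11 m.

11 m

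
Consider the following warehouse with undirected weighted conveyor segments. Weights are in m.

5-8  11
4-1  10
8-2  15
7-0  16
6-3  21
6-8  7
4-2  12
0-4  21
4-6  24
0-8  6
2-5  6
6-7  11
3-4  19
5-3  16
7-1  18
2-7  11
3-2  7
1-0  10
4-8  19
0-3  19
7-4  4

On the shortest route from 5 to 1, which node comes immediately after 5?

Enumerating some paths:
5 - 2 - 7 - 4 - 1: 6+11+4+10 = 31
5 - 2 - 4 - 1: 6+12+10 = 28
5 - 8 - 0 - 1: 11+6+10 = 27
Cheapest is 5 - 8 - 0 - 1 at 27 m.
So from 5 the first move is to 8.

8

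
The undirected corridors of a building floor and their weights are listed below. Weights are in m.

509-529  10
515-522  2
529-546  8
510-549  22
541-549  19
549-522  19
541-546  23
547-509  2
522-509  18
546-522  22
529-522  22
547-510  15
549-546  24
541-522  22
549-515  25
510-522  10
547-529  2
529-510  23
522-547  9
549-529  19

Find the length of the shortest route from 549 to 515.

Running Dijkstra from 549:
549: 0
522: 19  (via 549)
529: 19  (via 549)
541: 19  (via 549)
515: 21  (via 522)
Shortest route: 549 → 522 → 515 = 21 m.

21 m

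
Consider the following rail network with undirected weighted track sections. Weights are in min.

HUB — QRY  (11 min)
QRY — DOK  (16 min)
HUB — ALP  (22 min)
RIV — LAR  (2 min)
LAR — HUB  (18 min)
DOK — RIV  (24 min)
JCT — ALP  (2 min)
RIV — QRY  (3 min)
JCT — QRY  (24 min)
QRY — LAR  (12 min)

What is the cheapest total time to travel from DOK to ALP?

Compare a few routes:
DOK - QRY - JCT - ALP: 16+24+2 = 42
DOK - QRY - HUB - ALP: 16+11+22 = 49
The minimum is 42 min via DOK - QRY - JCT - ALP.

42 min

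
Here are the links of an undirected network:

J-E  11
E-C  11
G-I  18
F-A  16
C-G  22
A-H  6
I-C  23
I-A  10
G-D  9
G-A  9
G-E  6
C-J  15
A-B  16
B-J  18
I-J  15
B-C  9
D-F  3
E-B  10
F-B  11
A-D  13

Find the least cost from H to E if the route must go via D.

34

Best H to D: H → A → D costing 19
Shortest D→E: D → G → E = 15
Total via D: 19 + 15 = 34.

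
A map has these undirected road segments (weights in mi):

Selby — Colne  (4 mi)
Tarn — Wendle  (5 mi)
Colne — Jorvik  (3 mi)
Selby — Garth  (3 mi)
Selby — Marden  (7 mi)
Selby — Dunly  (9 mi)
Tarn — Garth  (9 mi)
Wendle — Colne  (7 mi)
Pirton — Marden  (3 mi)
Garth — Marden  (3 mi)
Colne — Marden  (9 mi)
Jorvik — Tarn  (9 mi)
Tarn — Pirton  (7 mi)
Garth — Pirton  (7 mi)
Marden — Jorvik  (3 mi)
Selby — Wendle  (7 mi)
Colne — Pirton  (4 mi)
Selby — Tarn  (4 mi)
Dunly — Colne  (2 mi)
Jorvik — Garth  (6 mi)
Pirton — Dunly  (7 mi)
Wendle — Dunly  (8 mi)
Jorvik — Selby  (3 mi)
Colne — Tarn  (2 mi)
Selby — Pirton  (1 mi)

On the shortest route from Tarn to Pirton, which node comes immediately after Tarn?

Enumerating some paths:
Tarn - Pirton: 7 = 7
Tarn - Selby - Pirton: 4+1 = 5
Tarn - Colne - Pirton: 2+4 = 6
Tarn - Colne - Selby - Pirton: 2+4+1 = 7
Cheapest is Tarn - Selby - Pirton at 5 mi.
So from Tarn the first move is to Selby.

Selby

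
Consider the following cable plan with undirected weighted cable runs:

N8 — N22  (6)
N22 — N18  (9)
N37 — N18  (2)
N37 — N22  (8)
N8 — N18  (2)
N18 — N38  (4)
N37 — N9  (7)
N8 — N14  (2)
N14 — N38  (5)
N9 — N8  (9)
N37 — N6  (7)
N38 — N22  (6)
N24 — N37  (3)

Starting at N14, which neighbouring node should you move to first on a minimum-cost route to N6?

N8

Compare a few routes:
N14 - N8 - N18 - N37 - N6: 2+2+2+7 = 13
N14 - N38 - N18 - N37 - N6: 5+4+2+7 = 18
Cheapest is N14 - N8 - N18 - N37 - N6 at 13.
So from N14 the first move is to N8.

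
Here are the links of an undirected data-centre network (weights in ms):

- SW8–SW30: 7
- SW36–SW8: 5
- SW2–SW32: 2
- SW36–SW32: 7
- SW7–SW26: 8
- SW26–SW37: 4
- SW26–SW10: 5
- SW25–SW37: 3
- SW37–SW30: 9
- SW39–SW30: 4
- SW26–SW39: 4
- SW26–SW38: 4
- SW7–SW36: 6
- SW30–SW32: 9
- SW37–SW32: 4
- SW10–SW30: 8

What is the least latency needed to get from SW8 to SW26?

15 ms

Candidate routes:
SW8 - SW30 - SW39 - SW26: 7+4+4 = 15
SW8 - SW30 - SW37 - SW26: 7+9+4 = 20
SW8 - SW36 - SW7 - SW26: 5+6+8 = 19
SW8 - SW36 - SW32 - SW37 - SW26: 5+7+4+4 = 20
The minimum is 15 ms via SW8 - SW30 - SW39 - SW26.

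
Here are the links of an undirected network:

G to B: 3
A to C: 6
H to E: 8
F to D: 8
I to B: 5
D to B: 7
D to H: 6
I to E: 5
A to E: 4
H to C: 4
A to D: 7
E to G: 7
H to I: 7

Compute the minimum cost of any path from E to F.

19

Compare a few routes:
E–I–B–D–F: 5+5+7+8 = 25
E–H–D–F: 8+6+8 = 22
E–A–D–F: 4+7+8 = 19
The minimum is 19 via E–A–D–F.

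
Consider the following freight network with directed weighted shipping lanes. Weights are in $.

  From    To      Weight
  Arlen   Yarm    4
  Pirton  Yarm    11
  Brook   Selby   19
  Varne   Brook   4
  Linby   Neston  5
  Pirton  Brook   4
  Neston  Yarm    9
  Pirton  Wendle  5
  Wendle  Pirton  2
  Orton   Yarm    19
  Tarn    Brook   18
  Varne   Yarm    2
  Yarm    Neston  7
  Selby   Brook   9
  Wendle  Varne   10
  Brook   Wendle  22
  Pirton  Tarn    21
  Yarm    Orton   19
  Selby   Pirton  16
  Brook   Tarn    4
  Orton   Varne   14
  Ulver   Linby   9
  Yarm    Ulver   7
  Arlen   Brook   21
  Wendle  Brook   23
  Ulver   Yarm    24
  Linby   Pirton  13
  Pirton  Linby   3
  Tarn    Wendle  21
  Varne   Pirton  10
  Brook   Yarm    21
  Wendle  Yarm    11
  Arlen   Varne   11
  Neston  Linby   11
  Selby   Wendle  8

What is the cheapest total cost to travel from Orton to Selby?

Enumerating some paths:
Orton–Varne–Pirton–Brook–Selby: 14+10+4+19 = 47
Orton–Varne–Brook–Selby: 14+4+19 = 37
Cheapest is Orton–Varne–Brook–Selby at $37.

$37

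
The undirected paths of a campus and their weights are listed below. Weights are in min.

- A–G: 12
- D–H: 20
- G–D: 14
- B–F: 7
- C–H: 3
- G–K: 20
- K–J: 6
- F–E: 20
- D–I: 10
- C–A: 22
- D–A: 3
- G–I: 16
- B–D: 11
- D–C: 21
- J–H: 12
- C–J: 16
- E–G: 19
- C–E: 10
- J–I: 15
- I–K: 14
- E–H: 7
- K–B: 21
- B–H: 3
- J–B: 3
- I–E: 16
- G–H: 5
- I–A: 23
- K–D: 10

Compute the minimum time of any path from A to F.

Candidate routes:
A–G–H–B–F: 12+5+3+7 = 27
A–D–B–F: 3+11+7 = 21
Cheapest is A–D–B–F at 21 min.

21 min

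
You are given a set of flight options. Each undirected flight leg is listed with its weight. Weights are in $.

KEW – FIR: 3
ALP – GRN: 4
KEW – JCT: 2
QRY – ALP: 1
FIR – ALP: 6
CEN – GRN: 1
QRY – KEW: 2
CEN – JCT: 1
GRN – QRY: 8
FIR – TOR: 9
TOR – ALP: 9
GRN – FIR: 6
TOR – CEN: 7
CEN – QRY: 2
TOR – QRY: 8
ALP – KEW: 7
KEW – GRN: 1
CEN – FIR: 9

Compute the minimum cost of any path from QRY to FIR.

$5

Running Dijkstra from QRY:
QRY: 0
ALP: 1  (via QRY)
CEN: 2  (via QRY)
KEW: 2  (via QRY)
JCT: 3  (via CEN)
GRN: 3  (via CEN)
FIR: 5  (via KEW)
Shortest route: QRY → KEW → FIR = $5.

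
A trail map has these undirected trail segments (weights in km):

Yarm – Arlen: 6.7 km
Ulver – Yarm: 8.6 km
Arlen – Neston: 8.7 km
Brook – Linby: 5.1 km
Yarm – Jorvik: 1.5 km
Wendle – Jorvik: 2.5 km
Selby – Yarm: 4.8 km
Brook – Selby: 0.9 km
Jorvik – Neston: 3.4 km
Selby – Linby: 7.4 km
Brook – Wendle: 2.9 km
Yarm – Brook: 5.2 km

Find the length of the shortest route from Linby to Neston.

Enumerating some paths:
Linby → Brook → Wendle → Jorvik → Neston: 5.1+2.9+2.5+3.4 = 13.9
Linby → Brook → Yarm → Jorvik → Neston: 5.1+5.2+1.5+3.4 = 15.2
Cheapest is Linby → Brook → Wendle → Jorvik → Neston at 13.9 km.

13.9 km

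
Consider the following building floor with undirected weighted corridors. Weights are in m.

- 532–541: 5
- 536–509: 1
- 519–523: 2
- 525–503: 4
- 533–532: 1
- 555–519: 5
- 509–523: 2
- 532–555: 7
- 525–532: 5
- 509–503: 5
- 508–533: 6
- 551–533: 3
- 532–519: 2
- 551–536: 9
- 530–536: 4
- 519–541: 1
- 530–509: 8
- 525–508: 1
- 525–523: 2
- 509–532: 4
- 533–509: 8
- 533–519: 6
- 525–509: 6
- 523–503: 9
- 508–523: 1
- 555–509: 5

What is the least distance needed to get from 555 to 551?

Enumerating some paths:
555–519–533–551: 5+6+3 = 14
555–532–533–551: 7+1+3 = 11
555–509–532–533–551: 5+4+1+3 = 13
Cheapest is 555–532–533–551 at 11 m.

11 m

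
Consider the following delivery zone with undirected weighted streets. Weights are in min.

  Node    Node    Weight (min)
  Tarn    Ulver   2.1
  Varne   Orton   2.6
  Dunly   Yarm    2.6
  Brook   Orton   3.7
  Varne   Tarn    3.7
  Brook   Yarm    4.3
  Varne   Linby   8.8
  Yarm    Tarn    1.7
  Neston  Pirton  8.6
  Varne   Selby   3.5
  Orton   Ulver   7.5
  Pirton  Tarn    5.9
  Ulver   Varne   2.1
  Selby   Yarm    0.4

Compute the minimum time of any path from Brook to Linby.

15.1 min

Candidate routes:
Brook - Yarm - Selby - Varne - Linby: 4.3+0.4+3.5+8.8 = 17
Brook - Orton - Varne - Linby: 3.7+2.6+8.8 = 15.1
Brook - Yarm - Tarn - Varne - Linby: 4.3+1.7+3.7+8.8 = 18.5
Cheapest is Brook - Orton - Varne - Linby at 15.1 min.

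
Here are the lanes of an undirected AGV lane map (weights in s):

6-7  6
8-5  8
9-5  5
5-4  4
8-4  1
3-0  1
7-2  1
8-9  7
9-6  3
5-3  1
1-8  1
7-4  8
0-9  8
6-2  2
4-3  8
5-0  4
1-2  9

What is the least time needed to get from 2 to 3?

Enumerating some paths:
2 → 6 → 9 → 0 → 3: 2+3+8+1 = 14
2 → 6 → 9 → 5 → 0 → 3: 2+3+5+4+1 = 15
2 → 6 → 9 → 5 → 3: 2+3+5+1 = 11
2 → 7 → 4 → 5 → 3: 1+8+4+1 = 14
Cheapest is 2 → 6 → 9 → 5 → 3 at 11 s.

11 s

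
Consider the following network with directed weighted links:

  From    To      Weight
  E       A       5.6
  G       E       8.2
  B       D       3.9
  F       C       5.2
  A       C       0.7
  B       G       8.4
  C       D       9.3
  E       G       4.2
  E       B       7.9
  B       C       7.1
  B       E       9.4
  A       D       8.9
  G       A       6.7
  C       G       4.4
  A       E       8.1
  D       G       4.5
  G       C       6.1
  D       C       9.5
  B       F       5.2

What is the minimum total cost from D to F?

Candidate routes:
D → G → E → B → F: 4.5+8.2+7.9+5.2 = 25.8
D → C → G → E → B → F: 9.5+4.4+8.2+7.9+5.2 = 35.2
D → G → A → E → B → F: 4.5+6.7+8.1+7.9+5.2 = 32.4
Cheapest is D → G → E → B → F at 25.8.

25.8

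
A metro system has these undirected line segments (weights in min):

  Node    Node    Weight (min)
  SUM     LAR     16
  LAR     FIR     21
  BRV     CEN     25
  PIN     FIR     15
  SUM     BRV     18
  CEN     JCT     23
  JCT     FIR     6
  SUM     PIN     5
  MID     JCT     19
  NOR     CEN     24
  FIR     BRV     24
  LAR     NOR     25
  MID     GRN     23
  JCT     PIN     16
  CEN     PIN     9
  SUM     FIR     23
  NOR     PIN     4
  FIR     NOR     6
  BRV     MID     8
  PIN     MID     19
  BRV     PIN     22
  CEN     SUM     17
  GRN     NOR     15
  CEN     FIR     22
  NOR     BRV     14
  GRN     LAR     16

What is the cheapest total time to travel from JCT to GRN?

Enumerating some paths:
JCT - PIN - NOR - GRN: 16+4+15 = 35
JCT - FIR - NOR - GRN: 6+6+15 = 27
The minimum is 27 min via JCT - FIR - NOR - GRN.

27 min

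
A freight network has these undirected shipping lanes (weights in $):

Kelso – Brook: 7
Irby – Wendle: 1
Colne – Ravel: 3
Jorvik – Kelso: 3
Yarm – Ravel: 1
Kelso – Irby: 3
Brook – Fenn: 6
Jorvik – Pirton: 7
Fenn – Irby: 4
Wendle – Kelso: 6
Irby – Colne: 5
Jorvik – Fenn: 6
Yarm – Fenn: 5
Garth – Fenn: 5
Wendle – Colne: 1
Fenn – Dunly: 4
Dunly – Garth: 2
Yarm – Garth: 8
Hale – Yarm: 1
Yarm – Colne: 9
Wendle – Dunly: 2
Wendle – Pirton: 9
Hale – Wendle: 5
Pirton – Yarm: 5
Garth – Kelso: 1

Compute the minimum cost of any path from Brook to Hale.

$12

Enumerating some paths:
Brook - Kelso - Irby - Wendle - Hale: 7+3+1+5 = 16
Brook - Fenn - Dunly - Wendle - Hale: 6+4+2+5 = 17
Brook - Fenn - Yarm - Hale: 6+5+1 = 12
Brook - Fenn - Irby - Wendle - Hale: 6+4+1+5 = 16
The minimum is $12 via Brook - Fenn - Yarm - Hale.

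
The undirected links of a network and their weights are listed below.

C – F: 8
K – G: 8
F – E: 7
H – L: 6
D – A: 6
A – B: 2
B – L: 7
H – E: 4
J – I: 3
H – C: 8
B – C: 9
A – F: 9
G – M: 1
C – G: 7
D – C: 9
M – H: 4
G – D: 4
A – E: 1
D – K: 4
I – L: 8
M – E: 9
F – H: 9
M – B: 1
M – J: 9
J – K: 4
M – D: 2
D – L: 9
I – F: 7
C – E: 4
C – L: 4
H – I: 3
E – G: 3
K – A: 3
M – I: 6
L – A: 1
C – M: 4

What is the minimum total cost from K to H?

Shortest distances from K:
K: 0
A: 3  (via K)
D: 4  (via K)
E: 4  (via A)
J: 4  (via K)
L: 4  (via A)
B: 5  (via A)
M: 6  (via D)
G: 7  (via E)
I: 7  (via J)
C: 8  (via E)
H: 8  (via E)
Shortest route: K → A → E → H = 8.

8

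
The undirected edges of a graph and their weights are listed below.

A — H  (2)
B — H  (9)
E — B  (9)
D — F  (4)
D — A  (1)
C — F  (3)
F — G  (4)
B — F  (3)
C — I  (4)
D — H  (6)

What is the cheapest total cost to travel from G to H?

Running Dijkstra from G:
G: 0
F: 4  (via G)
B: 7  (via F)
C: 7  (via F)
D: 8  (via F)
A: 9  (via D)
H: 11  (via A)
Shortest route: G → F → D → A → H = 11.

11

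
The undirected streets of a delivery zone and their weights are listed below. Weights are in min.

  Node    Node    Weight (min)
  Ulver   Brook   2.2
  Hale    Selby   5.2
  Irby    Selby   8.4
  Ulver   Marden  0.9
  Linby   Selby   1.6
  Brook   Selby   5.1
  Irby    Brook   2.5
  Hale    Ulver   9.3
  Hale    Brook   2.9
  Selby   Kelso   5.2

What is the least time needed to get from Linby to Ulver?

Compare a few routes:
Linby → Selby → Brook → Ulver: 1.6+5.1+2.2 = 8.9
Linby → Selby → Hale → Brook → Ulver: 1.6+5.2+2.9+2.2 = 11.9
The minimum is 8.9 min via Linby → Selby → Brook → Ulver.

8.9 min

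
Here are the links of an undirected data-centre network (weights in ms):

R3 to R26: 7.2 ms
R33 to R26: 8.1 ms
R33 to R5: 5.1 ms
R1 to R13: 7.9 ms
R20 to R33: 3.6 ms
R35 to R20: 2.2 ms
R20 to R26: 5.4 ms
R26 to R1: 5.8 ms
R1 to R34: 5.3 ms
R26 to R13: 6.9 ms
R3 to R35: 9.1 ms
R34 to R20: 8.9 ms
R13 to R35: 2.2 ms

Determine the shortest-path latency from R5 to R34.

Candidate routes:
R5 → R33 → R20 → R34: 5.1+3.6+8.9 = 17.6
R5 → R33 → R20 → R26 → R1 → R34: 5.1+3.6+5.4+5.8+5.3 = 25.2
R5 → R33 → R26 → R1 → R34: 5.1+8.1+5.8+5.3 = 24.3
Cheapest is R5 → R33 → R20 → R34 at 17.6 ms.

17.6 ms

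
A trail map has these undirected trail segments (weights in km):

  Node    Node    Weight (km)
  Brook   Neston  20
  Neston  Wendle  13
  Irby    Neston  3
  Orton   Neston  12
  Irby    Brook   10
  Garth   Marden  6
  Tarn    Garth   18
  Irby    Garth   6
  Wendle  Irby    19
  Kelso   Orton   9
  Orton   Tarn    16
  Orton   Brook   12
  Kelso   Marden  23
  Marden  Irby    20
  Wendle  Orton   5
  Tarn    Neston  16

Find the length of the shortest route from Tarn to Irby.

19 km

Enumerating some paths:
Tarn–Garth–Irby: 18+6 = 24
Tarn–Neston–Irby: 16+3 = 19
Cheapest is Tarn–Neston–Irby at 19 km.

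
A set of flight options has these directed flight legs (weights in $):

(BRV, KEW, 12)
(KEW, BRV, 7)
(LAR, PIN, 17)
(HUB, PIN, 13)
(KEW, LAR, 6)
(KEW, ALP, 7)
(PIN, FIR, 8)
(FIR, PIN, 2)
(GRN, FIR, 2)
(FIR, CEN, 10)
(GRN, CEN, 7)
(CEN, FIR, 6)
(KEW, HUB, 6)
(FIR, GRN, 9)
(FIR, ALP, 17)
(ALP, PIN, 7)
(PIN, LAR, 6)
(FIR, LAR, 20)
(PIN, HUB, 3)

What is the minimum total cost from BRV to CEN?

Settle nodes by increasing distance from BRV:
BRV: 0
KEW: 12  (via BRV)
LAR: 18  (via KEW)
HUB: 18  (via KEW)
ALP: 19  (via KEW)
PIN: 26  (via ALP)
FIR: 34  (via PIN)
GRN: 43  (via FIR)
CEN: 44  (via FIR)
Shortest route: BRV–KEW–ALP–PIN–FIR–CEN = $44.

$44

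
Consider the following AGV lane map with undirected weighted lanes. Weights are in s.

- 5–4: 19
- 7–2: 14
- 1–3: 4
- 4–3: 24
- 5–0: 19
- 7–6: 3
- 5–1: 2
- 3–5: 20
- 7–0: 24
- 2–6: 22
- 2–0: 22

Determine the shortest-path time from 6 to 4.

Shortest distances from 6:
6: 0
7: 3  (via 6)
2: 17  (via 7)
0: 27  (via 7)
5: 46  (via 0)
1: 48  (via 5)
3: 52  (via 1)
4: 65  (via 5)
Shortest route: 6 → 7 → 0 → 5 → 4 = 65 s.

65 s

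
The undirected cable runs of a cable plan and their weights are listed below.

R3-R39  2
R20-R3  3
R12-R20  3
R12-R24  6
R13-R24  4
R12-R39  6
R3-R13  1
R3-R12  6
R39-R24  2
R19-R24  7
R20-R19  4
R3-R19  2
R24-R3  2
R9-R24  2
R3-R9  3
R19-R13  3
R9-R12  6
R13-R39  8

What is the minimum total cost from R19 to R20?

Settle nodes by increasing distance from R19:
R19: 0
R3: 2  (via R19)
R13: 3  (via R19)
R39: 4  (via R3)
R20: 4  (via R19)
Shortest route: R19–R20 = 4.

4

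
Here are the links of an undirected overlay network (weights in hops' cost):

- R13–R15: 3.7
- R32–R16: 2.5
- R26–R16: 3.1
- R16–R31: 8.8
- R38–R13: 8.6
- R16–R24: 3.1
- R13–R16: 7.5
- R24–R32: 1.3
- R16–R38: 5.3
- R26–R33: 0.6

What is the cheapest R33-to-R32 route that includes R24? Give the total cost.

8.1 hops' cost

Shortest R33→R24: R33–R26–R16–R24 = 6.8
Shortest R24→R32: R24–R32 = 1.3
Total via R24: 6.8 + 1.3 = 8.1 hops' cost.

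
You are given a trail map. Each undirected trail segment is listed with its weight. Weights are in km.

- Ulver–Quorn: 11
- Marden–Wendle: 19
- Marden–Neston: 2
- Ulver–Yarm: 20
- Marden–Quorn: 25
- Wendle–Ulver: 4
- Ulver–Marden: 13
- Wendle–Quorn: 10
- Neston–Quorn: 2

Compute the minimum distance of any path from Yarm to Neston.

33 km

Settle nodes by increasing distance from Yarm:
Yarm: 0
Ulver: 20  (via Yarm)
Wendle: 24  (via Ulver)
Quorn: 31  (via Ulver)
Marden: 33  (via Ulver)
Neston: 33  (via Quorn)
Shortest route: Yarm → Ulver → Quorn → Neston = 33 km.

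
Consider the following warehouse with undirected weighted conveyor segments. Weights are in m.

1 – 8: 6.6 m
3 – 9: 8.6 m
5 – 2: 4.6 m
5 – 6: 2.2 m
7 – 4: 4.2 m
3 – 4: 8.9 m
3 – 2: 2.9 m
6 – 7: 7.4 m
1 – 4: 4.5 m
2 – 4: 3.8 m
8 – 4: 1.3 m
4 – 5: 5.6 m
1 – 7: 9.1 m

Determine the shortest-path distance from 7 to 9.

19.5 m

Enumerating some paths:
7 - 4 - 2 - 3 - 9: 4.2+3.8+2.9+8.6 = 19.5
7 - 4 - 3 - 9: 4.2+8.9+8.6 = 21.7
The minimum is 19.5 m via 7 - 4 - 2 - 3 - 9.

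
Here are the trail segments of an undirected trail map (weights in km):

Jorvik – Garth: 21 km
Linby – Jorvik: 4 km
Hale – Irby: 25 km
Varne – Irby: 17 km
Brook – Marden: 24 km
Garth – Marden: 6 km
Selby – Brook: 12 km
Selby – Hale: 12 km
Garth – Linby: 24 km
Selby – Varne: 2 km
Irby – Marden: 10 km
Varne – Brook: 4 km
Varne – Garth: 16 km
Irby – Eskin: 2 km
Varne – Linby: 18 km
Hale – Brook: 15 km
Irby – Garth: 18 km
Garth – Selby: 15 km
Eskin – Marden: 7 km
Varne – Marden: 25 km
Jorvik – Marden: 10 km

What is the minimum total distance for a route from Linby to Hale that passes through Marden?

47 km

Shortest Linby→Marden: Linby–Jorvik–Marden = 14
Best Marden to Hale: Marden–Garth–Selby–Hale costing 33
Total via Marden: 14 + 33 = 47 km.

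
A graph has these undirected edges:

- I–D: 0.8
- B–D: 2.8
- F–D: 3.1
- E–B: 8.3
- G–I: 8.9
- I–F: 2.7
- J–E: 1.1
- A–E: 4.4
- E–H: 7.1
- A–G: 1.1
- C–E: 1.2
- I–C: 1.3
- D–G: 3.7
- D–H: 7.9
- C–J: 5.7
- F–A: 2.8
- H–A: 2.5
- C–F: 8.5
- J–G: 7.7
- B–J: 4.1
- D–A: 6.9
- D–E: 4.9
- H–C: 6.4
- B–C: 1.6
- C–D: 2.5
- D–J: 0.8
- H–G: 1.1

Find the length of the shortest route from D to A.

4.8

Shortest distances from D:
D: 0
I: 0.8  (via D)
J: 0.8  (via D)
E: 1.9  (via J)
C: 2.1  (via I)
B: 2.8  (via D)
F: 3.1  (via D)
G: 3.7  (via D)
A: 4.8  (via G)
Shortest route: D–G–A = 4.8.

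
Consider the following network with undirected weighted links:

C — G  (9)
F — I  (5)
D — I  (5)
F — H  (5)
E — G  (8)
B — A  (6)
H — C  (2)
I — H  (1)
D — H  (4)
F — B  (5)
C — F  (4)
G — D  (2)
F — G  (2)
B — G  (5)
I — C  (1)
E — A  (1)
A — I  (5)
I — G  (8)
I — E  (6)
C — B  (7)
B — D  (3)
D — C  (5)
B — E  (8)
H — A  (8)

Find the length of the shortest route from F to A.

10

Enumerating some paths:
F–H–I–A: 5+1+5 = 11
F–B–A: 5+6 = 11
F–I–A: 5+5 = 10
F–G–E–A: 2+8+1 = 11
Cheapest is F–I–A at 10.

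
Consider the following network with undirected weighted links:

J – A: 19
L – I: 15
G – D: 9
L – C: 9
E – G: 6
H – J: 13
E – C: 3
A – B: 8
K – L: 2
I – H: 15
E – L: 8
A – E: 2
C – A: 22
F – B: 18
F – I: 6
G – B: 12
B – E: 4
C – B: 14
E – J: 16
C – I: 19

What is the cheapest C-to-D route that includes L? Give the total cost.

32

Shortest C→L: C–L = 9
Best L to D: L–E–G–D costing 23
Total via L: 9 + 23 = 32.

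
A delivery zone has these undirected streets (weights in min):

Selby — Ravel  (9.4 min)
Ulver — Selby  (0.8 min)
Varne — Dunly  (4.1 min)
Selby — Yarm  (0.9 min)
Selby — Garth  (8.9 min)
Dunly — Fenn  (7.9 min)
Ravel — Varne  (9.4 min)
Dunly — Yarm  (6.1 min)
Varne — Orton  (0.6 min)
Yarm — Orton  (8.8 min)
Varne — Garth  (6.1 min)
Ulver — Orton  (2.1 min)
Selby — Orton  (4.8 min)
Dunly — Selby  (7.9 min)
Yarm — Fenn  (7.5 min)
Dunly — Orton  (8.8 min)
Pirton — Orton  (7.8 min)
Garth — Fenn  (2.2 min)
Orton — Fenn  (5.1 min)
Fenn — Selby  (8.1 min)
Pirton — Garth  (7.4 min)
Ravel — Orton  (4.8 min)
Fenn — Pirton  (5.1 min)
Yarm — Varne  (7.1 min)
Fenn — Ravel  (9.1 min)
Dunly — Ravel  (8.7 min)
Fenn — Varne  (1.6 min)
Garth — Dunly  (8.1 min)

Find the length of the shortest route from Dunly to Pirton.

Enumerating some paths:
Dunly - Varne - Orton - Fenn - Pirton: 4.1+0.6+5.1+5.1 = 14.9
Dunly - Varne - Orton - Pirton: 4.1+0.6+7.8 = 12.5
Dunly - Varne - Fenn - Pirton: 4.1+1.6+5.1 = 10.8
Dunly - Fenn - Pirton: 7.9+5.1 = 13
Cheapest is Dunly - Varne - Fenn - Pirton at 10.8 min.

10.8 min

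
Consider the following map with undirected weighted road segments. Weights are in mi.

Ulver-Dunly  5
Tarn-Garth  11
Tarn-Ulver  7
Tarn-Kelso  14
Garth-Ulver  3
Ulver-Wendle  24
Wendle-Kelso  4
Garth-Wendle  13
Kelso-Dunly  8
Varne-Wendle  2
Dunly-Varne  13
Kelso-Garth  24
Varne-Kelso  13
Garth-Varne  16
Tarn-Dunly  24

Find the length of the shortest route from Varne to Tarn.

20 mi

Compare a few routes:
Varne–Dunly–Ulver–Tarn: 13+5+7 = 25
Varne–Wendle–Kelso–Tarn: 2+4+14 = 20
Varne–Wendle–Garth–Ulver–Tarn: 2+13+3+7 = 25
The minimum is 20 mi via Varne–Wendle–Kelso–Tarn.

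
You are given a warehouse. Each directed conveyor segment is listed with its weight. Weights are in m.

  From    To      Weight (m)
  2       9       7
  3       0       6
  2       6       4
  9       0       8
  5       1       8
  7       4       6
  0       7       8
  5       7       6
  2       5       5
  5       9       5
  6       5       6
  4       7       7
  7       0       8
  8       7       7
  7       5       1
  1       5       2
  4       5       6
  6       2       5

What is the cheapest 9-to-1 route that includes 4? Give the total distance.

Best 9 to 4: 9–0–7–4 costing 22
Best 4 to 1: 4–5–1 costing 14
Total via 4: 22 + 14 = 36 m.

36 m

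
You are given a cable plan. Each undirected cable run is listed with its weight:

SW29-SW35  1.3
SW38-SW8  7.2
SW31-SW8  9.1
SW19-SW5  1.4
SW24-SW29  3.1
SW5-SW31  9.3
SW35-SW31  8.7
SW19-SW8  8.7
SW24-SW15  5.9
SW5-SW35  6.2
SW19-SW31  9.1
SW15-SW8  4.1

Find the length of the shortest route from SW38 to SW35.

21.6

Settle nodes by increasing distance from SW38:
SW38: 0
SW8: 7.2  (via SW38)
SW15: 11.3  (via SW8)
SW19: 15.9  (via SW8)
SW31: 16.3  (via SW8)
SW24: 17.2  (via SW15)
SW5: 17.3  (via SW19)
SW29: 20.3  (via SW24)
SW35: 21.6  (via SW29)
Shortest route: SW38 → SW8 → SW15 → SW24 → SW29 → SW35 = 21.6.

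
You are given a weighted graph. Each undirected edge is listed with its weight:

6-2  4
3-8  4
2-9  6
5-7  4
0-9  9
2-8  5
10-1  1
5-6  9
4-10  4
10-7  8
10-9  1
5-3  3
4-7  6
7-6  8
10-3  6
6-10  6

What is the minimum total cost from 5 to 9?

10

Compare a few routes:
5 → 3 → 10 → 9: 3+6+1 = 10
5 → 7 → 4 → 10 → 9: 4+6+4+1 = 15
5 → 6 → 10 → 9: 9+6+1 = 16
5 → 7 → 10 → 9: 4+8+1 = 13
Cheapest is 5 → 3 → 10 → 9 at 10.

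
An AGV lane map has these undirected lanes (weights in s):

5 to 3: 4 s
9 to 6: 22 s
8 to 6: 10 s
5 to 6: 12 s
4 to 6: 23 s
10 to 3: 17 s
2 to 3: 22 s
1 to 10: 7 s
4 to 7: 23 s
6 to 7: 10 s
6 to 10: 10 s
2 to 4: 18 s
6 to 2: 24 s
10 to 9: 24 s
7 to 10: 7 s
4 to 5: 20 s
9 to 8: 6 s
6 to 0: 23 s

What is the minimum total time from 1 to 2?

41 s

Shortest distances from 1:
1: 0
10: 7  (via 1)
7: 14  (via 10)
6: 17  (via 10)
3: 24  (via 10)
8: 27  (via 6)
5: 28  (via 3)
9: 31  (via 10)
4: 37  (via 7)
0: 40  (via 6)
2: 41  (via 6)
Shortest route: 1 → 10 → 6 → 2 = 41 s.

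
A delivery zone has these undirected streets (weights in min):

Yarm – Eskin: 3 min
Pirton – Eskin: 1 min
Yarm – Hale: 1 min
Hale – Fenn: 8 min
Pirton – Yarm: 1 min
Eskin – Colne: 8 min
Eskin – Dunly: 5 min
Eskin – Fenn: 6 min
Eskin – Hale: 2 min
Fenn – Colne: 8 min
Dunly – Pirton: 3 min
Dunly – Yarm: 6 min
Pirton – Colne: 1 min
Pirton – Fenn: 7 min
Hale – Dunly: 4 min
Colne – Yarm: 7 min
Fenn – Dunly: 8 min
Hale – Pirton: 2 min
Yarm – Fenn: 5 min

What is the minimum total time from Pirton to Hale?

Settle nodes by increasing distance from Pirton:
Pirton: 0
Yarm: 1  (via Pirton)
Eskin: 1  (via Pirton)
Colne: 1  (via Pirton)
Hale: 2  (via Pirton)
Shortest route: Pirton → Hale = 2 min.

2 min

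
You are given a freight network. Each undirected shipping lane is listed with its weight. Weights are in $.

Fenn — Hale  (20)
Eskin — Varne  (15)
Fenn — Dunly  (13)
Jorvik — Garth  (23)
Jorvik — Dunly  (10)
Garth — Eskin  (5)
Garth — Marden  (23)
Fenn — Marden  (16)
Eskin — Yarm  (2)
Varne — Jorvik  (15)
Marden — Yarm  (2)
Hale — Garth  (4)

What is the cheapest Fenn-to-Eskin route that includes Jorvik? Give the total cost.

Shortest Fenn→Jorvik: Fenn–Dunly–Jorvik = 23
Shortest Jorvik→Eskin: Jorvik–Garth–Eskin = 28
Total via Jorvik: 23 + 28 = $51.

$51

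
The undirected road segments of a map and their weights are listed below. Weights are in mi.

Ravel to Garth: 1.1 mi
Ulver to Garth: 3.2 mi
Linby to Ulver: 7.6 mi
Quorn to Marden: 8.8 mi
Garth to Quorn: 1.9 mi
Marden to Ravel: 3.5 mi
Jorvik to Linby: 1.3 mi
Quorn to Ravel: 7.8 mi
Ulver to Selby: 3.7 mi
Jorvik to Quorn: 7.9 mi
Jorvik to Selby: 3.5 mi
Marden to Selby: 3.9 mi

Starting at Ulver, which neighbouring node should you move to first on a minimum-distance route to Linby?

Linby

Candidate routes:
Ulver - Garth - Quorn - Jorvik - Linby: 3.2+1.9+7.9+1.3 = 14.3
Ulver - Garth - Ravel - Marden - Selby - Jorvik - Linby: 3.2+1.1+3.5+3.9+3.5+1.3 = 16.5
Ulver - Linby: 7.6 = 7.6
Ulver - Selby - Jorvik - Linby: 3.7+3.5+1.3 = 8.5
The minimum is 7.6 mi via Ulver - Linby.
So from Ulver the first move is to Linby.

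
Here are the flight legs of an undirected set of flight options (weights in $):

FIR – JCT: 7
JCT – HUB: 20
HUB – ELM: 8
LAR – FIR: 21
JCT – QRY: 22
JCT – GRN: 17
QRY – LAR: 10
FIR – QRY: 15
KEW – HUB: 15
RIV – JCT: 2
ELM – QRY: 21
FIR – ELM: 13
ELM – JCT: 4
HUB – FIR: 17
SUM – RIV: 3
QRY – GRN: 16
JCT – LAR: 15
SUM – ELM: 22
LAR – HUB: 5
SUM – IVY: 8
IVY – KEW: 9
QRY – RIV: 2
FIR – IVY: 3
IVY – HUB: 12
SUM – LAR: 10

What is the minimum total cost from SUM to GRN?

$21

Enumerating some paths:
SUM - RIV - QRY - GRN: 3+2+16 = 21
SUM - IVY - FIR - JCT - GRN: 8+3+7+17 = 35
SUM - RIV - JCT - GRN: 3+2+17 = 22
The minimum is $21 via SUM - RIV - QRY - GRN.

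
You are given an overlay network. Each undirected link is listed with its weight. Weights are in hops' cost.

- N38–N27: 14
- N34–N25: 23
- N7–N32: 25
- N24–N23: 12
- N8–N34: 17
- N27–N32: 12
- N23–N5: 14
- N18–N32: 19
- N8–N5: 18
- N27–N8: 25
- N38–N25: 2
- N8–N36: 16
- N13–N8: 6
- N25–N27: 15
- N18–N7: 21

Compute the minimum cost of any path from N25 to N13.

Compare a few routes:
N25 → N38 → N27 → N8 → N13: 2+14+25+6 = 47
N25 → N27 → N8 → N13: 15+25+6 = 46
The minimum is 46 hops' cost via N25 → N27 → N8 → N13.

46 hops' cost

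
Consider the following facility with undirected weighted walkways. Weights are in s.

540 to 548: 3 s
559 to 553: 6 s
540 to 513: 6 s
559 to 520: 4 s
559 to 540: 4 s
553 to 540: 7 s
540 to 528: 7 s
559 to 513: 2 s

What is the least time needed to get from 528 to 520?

Shortest distances from 528:
528: 0
540: 7  (via 528)
548: 10  (via 540)
559: 11  (via 540)
513: 13  (via 540)
553: 14  (via 540)
520: 15  (via 559)
Shortest route: 528–540–559–520 = 15 s.

15 s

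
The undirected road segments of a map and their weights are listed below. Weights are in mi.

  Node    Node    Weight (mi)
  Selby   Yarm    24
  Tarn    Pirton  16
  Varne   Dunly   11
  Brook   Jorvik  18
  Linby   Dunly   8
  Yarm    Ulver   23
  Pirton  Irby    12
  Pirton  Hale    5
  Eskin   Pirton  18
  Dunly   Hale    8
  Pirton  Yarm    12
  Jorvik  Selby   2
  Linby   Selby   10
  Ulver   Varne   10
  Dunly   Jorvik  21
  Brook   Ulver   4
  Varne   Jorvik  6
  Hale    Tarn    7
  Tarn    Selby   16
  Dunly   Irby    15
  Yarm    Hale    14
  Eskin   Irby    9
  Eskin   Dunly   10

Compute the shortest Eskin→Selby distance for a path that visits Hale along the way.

41 mi

Shortest Eskin→Hale: Eskin–Dunly–Hale = 18
Best Hale to Selby: Hale–Tarn–Selby costing 23
Total via Hale: 18 + 23 = 41 mi.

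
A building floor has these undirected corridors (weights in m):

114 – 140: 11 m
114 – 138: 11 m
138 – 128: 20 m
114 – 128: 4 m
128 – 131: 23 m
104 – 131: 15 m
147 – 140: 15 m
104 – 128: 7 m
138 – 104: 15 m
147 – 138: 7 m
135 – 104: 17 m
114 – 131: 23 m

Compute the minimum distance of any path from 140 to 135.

39 m

Running Dijkstra from 140:
140: 0
114: 11  (via 140)
147: 15  (via 140)
128: 15  (via 114)
104: 22  (via 128)
138: 22  (via 114)
131: 34  (via 114)
135: 39  (via 104)
Shortest route: 140 → 114 → 128 → 104 → 135 = 39 m.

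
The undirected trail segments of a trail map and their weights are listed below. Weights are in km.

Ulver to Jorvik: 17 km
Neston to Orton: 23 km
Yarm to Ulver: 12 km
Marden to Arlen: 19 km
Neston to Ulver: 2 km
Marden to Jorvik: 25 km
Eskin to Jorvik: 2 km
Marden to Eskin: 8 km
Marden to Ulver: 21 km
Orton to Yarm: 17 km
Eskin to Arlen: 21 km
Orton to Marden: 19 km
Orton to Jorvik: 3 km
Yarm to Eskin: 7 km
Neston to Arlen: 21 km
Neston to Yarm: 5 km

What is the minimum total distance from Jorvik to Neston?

Shortest distances from Jorvik:
Jorvik: 0
Eskin: 2  (via Jorvik)
Orton: 3  (via Jorvik)
Yarm: 9  (via Eskin)
Marden: 10  (via Eskin)
Neston: 14  (via Yarm)
Shortest route: Jorvik–Eskin–Yarm–Neston = 14 km.

14 km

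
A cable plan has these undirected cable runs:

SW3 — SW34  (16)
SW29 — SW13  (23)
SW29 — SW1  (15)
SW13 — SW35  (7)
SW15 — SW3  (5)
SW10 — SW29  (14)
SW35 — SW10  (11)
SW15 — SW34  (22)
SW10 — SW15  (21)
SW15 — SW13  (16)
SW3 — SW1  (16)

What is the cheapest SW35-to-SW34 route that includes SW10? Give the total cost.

Shortest SW35→SW10: SW35 → SW10 = 11
Best SW10 to SW34: SW10 → SW15 → SW3 → SW34 costing 42
Total via SW10: 11 + 42 = 53.

53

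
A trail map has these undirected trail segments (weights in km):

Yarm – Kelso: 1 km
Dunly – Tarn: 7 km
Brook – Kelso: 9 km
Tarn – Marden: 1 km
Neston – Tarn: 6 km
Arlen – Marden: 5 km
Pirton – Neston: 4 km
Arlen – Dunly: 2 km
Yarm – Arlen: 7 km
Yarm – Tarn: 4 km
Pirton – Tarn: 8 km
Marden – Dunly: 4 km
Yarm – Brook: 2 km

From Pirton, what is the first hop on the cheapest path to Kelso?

Tarn

Enumerating some paths:
Pirton → Tarn → Marden → Dunly → Arlen → Yarm → Kelso: 8+1+4+2+7+1 = 23
Pirton → Tarn → Marden → Arlen → Yarm → Kelso: 8+1+5+7+1 = 22
Pirton → Tarn → Yarm → Kelso: 8+4+1 = 13
Pirton → Neston → Tarn → Yarm → Kelso: 4+6+4+1 = 15
The minimum is 13 km via Pirton → Tarn → Yarm → Kelso.
So from Pirton the first move is to Tarn.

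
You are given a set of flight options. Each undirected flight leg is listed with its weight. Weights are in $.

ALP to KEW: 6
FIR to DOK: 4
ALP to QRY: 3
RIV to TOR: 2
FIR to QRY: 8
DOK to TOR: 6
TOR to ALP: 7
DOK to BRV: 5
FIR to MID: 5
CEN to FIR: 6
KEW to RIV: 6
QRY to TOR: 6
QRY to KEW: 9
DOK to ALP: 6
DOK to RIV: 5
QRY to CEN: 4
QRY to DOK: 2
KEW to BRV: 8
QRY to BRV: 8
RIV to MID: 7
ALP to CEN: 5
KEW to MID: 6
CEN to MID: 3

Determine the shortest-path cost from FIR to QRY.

Shortest distances from FIR:
FIR: 0
DOK: 4  (via FIR)
MID: 5  (via FIR)
QRY: 6  (via DOK)
Shortest route: FIR → DOK → QRY = $6.

$6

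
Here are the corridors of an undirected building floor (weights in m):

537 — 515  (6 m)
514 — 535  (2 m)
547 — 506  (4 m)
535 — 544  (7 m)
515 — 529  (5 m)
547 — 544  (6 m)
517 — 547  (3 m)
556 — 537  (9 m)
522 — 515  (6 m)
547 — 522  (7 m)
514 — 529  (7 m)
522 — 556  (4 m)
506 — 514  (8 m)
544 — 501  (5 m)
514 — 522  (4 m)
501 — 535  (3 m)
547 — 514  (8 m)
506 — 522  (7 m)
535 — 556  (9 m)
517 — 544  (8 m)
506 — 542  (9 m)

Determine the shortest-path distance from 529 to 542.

24 m

Settle nodes by increasing distance from 529:
529: 0
515: 5  (via 529)
514: 7  (via 529)
535: 9  (via 514)
522: 11  (via 515)
537: 11  (via 515)
501: 12  (via 535)
506: 15  (via 514)
556: 15  (via 522)
547: 15  (via 514)
544: 16  (via 535)
517: 18  (via 547)
542: 24  (via 506)
Shortest route: 529 → 514 → 506 → 542 = 24 m.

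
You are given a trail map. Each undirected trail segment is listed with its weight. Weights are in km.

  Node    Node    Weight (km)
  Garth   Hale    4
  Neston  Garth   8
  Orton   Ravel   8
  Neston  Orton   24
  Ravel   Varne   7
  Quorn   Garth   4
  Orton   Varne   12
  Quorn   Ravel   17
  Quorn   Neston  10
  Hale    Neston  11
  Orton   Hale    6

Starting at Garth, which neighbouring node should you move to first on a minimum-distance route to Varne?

Compare a few routes:
Garth - Hale - Orton - Ravel - Varne: 4+6+8+7 = 25
Garth - Hale - Orton - Varne: 4+6+12 = 22
Cheapest is Garth - Hale - Orton - Varne at 22 km.
So from Garth the first move is to Hale.

Hale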